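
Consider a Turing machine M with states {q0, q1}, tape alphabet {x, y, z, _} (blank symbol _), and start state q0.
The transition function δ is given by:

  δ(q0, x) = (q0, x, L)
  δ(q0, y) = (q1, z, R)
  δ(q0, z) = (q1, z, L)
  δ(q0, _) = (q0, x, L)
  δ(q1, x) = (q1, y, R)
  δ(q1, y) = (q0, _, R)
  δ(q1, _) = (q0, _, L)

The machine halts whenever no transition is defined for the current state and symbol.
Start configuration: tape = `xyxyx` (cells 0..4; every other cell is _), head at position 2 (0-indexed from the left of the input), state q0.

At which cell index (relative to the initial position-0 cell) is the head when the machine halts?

1

state=q0 head=2 tape=xy[x]yx_   (q0,x)→(q0,x,L)
state=q0 head=1 tape=x[y]xyx_   (q0,y)→(q1,z,R)
state=q1 head=2 tape=xz[x]yx_   (q1,x)→(q1,y,R)
state=q1 head=3 tape=xzy[y]x_   (q1,y)→(q0,_,R)
state=q0 head=4 tape=xzy_[x]_   (q0,x)→(q0,x,L)
state=q0 head=3 tape=xzy[_]x_   (q0,_)→(q0,x,L)
state=q0 head=2 tape=xz[y]xx_   (q0,y)→(q1,z,R)
state=q1 head=3 tape=xzz[x]x_   (q1,x)→(q1,y,R)
state=q1 head=4 tape=xzzy[x]_   (q1,x)→(q1,y,R)
state=q1 head=5 tape=xzzyy[_]   (q1,_)→(q0,_,L)
state=q0 head=4 tape=xzzy[y]_   (q0,y)→(q1,z,R)
state=q1 head=5 tape=xzzyz[_]   (q1,_)→(q0,_,L)
state=q0 head=4 tape=xzzy[z]_   (q0,z)→(q1,z,L)
state=q1 head=3 tape=xzz[y]z_   (q1,y)→(q0,_,R)
state=q0 head=4 tape=xzz_[z]_   (q0,z)→(q1,z,L)
state=q1 head=3 tape=xzz[_]z_   (q1,_)→(q0,_,L)
state=q0 head=2 tape=xz[z]_z_   (q0,z)→(q1,z,L)
state=q1 head=1 tape=x[z]z_z_
At halt the head is at cell 1.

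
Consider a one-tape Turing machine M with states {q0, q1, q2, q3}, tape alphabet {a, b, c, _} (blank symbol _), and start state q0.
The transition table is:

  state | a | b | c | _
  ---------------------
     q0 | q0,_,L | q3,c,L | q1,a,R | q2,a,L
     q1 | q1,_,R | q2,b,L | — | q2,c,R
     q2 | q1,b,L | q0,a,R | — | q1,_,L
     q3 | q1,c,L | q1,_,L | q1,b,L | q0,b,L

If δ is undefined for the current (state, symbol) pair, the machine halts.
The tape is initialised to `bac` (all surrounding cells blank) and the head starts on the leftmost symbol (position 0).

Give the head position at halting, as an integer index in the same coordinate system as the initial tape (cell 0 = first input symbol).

state=q0 head=0 tape=____[b]ac   (q0,b)→(q3,c,L)
state=q3 head=-1 tape=___[_]cac   (q3,_)→(q0,b,L)
state=q0 head=-2 tape=__[_]bcac   (q0,_)→(q2,a,L)
state=q2 head=-3 tape=_[_]abcac   (q2,_)→(q1,_,L)
state=q1 head=-4 tape=[_]_abcac   (q1,_)→(q2,c,R)
state=q2 head=-3 tape=c[_]abcac   (q2,_)→(q1,_,L)
state=q1 head=-4 tape=[c]_abcac
At halt the head is at cell -4.

-4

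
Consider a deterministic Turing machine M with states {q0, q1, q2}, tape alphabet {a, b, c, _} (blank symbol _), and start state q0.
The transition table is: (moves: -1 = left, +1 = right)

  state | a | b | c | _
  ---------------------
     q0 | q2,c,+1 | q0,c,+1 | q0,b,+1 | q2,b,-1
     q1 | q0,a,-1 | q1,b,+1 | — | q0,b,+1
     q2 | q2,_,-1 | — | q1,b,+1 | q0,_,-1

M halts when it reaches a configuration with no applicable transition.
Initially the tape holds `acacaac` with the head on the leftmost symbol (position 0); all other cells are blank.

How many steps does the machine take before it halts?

14

q0 | [a]cacaac_   read a → write c, move +1, go to q2
q2 | c[c]acaac_   read c → write b, move +1, go to q1
q1 | cb[a]caac_   read a → write a, move -1, go to q0
q0 | c[b]acaac_   read b → write c, move +1, go to q0
q0 | cc[a]caac_   read a → write c, move +1, go to q2
q2 | ccc[c]aac_   read c → write b, move +1, go to q1
q1 | cccb[a]ac_   read a → write a, move -1, go to q0
q0 | ccc[b]aac_   read b → write c, move +1, go to q0
q0 | cccc[a]ac_   read a → write c, move +1, go to q2
q2 | ccccc[a]c_   read a → write _, move -1, go to q2
q2 | cccc[c]_c_   read c → write b, move +1, go to q1
q1 | ccccb[_]c_   read _ → write b, move +1, go to q0
q0 | ccccbb[c]_   read c → write b, move +1, go to q0
q0 | ccccbbb[_]   read _ → write b, move -1, go to q2
q2 | ccccbb[b]b
M halts after 14 transitions.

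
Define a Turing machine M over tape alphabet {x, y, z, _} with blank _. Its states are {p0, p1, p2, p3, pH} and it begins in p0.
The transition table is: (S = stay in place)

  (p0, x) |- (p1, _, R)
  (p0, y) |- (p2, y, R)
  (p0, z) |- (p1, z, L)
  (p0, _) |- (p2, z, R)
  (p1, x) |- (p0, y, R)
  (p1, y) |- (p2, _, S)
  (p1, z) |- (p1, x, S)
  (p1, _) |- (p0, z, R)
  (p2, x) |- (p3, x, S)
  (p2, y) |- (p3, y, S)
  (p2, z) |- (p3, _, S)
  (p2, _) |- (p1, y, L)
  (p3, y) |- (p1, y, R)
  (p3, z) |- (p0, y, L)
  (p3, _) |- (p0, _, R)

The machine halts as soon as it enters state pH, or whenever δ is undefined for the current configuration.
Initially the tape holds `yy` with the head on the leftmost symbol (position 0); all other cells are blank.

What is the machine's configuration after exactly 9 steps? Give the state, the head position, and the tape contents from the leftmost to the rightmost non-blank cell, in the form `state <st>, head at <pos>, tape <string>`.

state p2, head at 5, tape yyzyy

state=p0 head=0 tape=[y]y____   (p0,y)→(p2,y,R)
state=p2 head=1 tape=y[y]____   (p2,y)→(p3,y,S)
state=p3 head=1 tape=y[y]____   (p3,y)→(p1,y,R)
state=p1 head=2 tape=yy[_]___   (p1,_)→(p0,z,R)
state=p0 head=3 tape=yyz[_]__   (p0,_)→(p2,z,R)
state=p2 head=4 tape=yyzz[_]_   (p2,_)→(p1,y,L)
state=p1 head=3 tape=yyz[z]y_   (p1,z)→(p1,x,S)
state=p1 head=3 tape=yyz[x]y_   (p1,x)→(p0,y,R)
state=p0 head=4 tape=yyzy[y]_   (p0,y)→(p2,y,R)
state=p2 head=5 tape=yyzyy[_]
After 9 steps: state p2, head at 5, tape yyzyy.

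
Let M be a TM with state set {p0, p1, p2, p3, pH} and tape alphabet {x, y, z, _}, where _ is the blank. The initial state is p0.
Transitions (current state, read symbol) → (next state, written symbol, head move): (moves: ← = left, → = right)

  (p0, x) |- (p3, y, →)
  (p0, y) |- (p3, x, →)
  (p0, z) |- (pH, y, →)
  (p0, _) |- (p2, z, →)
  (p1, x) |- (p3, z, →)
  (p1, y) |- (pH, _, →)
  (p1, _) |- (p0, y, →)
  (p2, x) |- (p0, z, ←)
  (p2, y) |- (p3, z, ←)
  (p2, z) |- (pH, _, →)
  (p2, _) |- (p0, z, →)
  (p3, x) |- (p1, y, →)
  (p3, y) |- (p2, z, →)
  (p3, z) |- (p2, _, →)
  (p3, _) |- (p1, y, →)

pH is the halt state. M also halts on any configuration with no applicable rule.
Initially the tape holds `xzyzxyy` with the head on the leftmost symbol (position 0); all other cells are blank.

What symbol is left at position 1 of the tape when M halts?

p0 | [x]zyzxyy   read x → write y, move →, go to p3
p3 | y[z]yzxyy   read z → write _, move →, go to p2
p2 | y_[y]zxyy   read y → write z, move ←, go to p3
p3 | y[_]zzxyy   read _ → write y, move →, go to p1
p1 | yy[z]zxyy
Cell 1 holds y when M halts.

y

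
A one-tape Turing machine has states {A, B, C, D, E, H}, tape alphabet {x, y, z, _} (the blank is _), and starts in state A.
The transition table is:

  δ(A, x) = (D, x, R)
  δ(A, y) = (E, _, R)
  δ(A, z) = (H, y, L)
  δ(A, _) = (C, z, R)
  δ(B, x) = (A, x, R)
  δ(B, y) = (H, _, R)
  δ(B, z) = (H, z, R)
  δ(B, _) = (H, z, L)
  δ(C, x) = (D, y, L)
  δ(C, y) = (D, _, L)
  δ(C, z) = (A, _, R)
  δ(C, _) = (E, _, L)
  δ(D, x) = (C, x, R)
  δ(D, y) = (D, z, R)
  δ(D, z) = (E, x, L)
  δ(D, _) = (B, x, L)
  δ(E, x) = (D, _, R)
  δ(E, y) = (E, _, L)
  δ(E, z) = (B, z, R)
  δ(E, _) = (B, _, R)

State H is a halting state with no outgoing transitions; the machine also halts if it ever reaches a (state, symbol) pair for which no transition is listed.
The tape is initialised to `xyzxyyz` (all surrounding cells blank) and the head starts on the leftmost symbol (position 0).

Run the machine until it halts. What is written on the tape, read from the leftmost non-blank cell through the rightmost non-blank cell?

xzxxzzxzz

state=A head=0 tape=[x]yzxyyz__   (A,x)→(D,x,R)
state=D head=1 tape=x[y]zxyyz__   (D,y)→(D,z,R)
state=D head=2 tape=xz[z]xyyz__   (D,z)→(E,x,L)
state=E head=1 tape=x[z]xxyyz__   (E,z)→(B,z,R)
state=B head=2 tape=xz[x]xyyz__   (B,x)→(A,x,R)
state=A head=3 tape=xzx[x]yyz__   (A,x)→(D,x,R)
state=D head=4 tape=xzxx[y]yz__   (D,y)→(D,z,R)
state=D head=5 tape=xzxxz[y]z__   (D,y)→(D,z,R)
state=D head=6 tape=xzxxzz[z]__   (D,z)→(E,x,L)
state=E head=5 tape=xzxxz[z]x__   (E,z)→(B,z,R)
state=B head=6 tape=xzxxzz[x]__   (B,x)→(A,x,R)
state=A head=7 tape=xzxxzzx[_]_   (A,_)→(C,z,R)
state=C head=8 tape=xzxxzzxz[_]   (C,_)→(E,_,L)
state=E head=7 tape=xzxxzzx[z]_   (E,z)→(B,z,R)
state=B head=8 tape=xzxxzzxz[_]   (B,_)→(H,z,L)
state=H head=7 tape=xzxxzzx[z]z
The non-blank tape span at halt is xzxxzzxzz.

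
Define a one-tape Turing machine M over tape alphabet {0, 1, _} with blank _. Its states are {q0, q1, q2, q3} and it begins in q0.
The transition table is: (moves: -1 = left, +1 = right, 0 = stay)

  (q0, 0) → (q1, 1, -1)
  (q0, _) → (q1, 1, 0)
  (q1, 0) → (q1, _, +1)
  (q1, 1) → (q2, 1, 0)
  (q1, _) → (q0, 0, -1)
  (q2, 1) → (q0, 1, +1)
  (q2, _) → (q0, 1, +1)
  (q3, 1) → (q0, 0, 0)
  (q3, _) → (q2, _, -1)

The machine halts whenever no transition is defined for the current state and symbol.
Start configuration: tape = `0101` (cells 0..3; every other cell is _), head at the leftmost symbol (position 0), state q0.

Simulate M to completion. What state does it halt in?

q0

state=q0 head=0 tape=__[0]101   (q0,0)→(q1,1,-1)
state=q1 head=-1 tape=_[_]1101   (q1,_)→(q0,0,-1)
state=q0 head=-2 tape=[_]01101   (q0,_)→(q1,1,0)
state=q1 head=-2 tape=[1]01101   (q1,1)→(q2,1,0)
state=q2 head=-2 tape=[1]01101   (q2,1)→(q0,1,+1)
state=q0 head=-1 tape=1[0]1101   (q0,0)→(q1,1,-1)
state=q1 head=-2 tape=[1]11101   (q1,1)→(q2,1,0)
state=q2 head=-2 tape=[1]11101   (q2,1)→(q0,1,+1)
state=q0 head=-1 tape=1[1]1101
No transition is defined for (q0, 1); M halts in state q0.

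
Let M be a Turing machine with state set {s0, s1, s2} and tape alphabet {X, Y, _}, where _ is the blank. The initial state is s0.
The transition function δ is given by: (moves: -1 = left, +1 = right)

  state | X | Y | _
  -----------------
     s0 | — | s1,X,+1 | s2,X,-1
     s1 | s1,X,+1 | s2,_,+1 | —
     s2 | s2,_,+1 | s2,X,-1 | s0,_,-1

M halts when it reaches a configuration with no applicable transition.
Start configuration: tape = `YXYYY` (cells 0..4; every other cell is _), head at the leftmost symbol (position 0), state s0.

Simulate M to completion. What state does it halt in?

state=s0 head=0 tape=[Y]XYYY   (s0,Y)→(s1,X,+1)
state=s1 head=1 tape=X[X]YYY   (s1,X)→(s1,X,+1)
state=s1 head=2 tape=XX[Y]YY   (s1,Y)→(s2,_,+1)
state=s2 head=3 tape=XX_[Y]Y   (s2,Y)→(s2,X,-1)
state=s2 head=2 tape=XX[_]XY   (s2,_)→(s0,_,-1)
state=s0 head=1 tape=X[X]_XY
No transition is defined for (s0, X); M halts in state s0.

s0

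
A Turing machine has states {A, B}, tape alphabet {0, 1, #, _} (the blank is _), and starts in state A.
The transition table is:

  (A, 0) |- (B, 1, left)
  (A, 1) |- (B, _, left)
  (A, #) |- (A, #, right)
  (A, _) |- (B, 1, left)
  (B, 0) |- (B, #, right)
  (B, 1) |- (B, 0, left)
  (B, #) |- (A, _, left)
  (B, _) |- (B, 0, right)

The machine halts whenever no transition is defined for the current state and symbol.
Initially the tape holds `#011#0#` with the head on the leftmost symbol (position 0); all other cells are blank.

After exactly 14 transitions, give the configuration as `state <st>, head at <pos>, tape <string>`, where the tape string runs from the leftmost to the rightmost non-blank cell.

A | __[#]011#0#   read # → write #, move right, go to A
A | __#[0]11#0#   read 0 → write 1, move left, go to B
B | __[#]111#0#   read # → write _, move left, go to A
A | _[_]_111#0#   read _ → write 1, move left, go to B
B | [_]1_111#0#   read _ → write 0, move right, go to B
B | 0[1]_111#0#   read 1 → write 0, move left, go to B
B | [0]0_111#0#   read 0 → write #, move right, go to B
B | #[0]_111#0#   read 0 → write #, move right, go to B
B | ##[_]111#0#   read _ → write 0, move right, go to B
B | ##0[1]11#0#   read 1 → write 0, move left, go to B
B | ##[0]011#0#   read 0 → write #, move right, go to B
B | ###[0]11#0#   read 0 → write #, move right, go to B
B | ####[1]1#0#   read 1 → write 0, move left, go to B
B | ###[#]01#0#   read # → write _, move left, go to A
A | ##[#]_01#0#
After 14 steps: state A, head at 0, tape ###_01#0#.

state A, head at 0, tape ###_01#0#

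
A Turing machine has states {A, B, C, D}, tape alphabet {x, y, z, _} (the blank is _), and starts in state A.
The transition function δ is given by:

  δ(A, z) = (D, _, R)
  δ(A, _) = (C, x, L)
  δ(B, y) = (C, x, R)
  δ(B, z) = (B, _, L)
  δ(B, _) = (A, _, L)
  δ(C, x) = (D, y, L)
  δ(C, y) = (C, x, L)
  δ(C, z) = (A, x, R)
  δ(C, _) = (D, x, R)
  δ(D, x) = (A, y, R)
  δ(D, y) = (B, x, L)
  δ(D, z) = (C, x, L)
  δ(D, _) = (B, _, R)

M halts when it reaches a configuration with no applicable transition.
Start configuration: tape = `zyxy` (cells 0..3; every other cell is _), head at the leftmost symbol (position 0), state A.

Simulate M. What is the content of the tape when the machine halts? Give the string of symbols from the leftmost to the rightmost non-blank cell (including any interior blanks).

state=A head=0 tape=___[z]yxy   (A,z)→(D,_,R)
state=D head=1 tape=____[y]xy   (D,y)→(B,x,L)
state=B head=0 tape=___[_]xxy   (B,_)→(A,_,L)
state=A head=-1 tape=__[_]_xxy   (A,_)→(C,x,L)
state=C head=-2 tape=_[_]x_xxy   (C,_)→(D,x,R)
state=D head=-1 tape=_x[x]_xxy   (D,x)→(A,y,R)
state=A head=0 tape=_xy[_]xxy   (A,_)→(C,x,L)
state=C head=-1 tape=_x[y]xxxy   (C,y)→(C,x,L)
state=C head=-2 tape=_[x]xxxxy   (C,x)→(D,y,L)
state=D head=-3 tape=[_]yxxxxy   (D,_)→(B,_,R)
state=B head=-2 tape=_[y]xxxxy   (B,y)→(C,x,R)
state=C head=-1 tape=_x[x]xxxy   (C,x)→(D,y,L)
state=D head=-2 tape=_[x]yxxxy   (D,x)→(A,y,R)
state=A head=-1 tape=_y[y]xxxy
The non-blank tape span at halt is yyxxxy.

yyxxxy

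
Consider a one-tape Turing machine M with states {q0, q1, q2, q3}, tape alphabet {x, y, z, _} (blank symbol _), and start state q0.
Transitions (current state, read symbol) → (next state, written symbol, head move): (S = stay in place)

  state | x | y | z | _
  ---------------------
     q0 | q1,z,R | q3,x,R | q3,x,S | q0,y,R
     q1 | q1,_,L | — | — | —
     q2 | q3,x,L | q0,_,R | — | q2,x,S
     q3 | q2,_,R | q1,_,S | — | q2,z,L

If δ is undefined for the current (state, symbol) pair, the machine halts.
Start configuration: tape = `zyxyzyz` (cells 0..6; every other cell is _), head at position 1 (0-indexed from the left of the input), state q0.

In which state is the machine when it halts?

q3

q0 | z[y]xyzyz_   read y → write x, move R, go to q3
q3 | zx[x]yzyz_   read x → write _, move R, go to q2
q2 | zx_[y]zyz_   read y → write _, move R, go to q0
q0 | zx__[z]yz_   read z → write x, move S, go to q3
q3 | zx__[x]yz_   read x → write _, move R, go to q2
q2 | zx___[y]z_   read y → write _, move R, go to q0
q0 | zx____[z]_   read z → write x, move S, go to q3
q3 | zx____[x]_   read x → write _, move R, go to q2
q2 | zx_____[_]   read _ → write x, move S, go to q2
q2 | zx_____[x]   read x → write x, move L, go to q3
q3 | zx____[_]x   read _ → write z, move L, go to q2
q2 | zx___[_]zx   read _ → write x, move S, go to q2
q2 | zx___[x]zx   read x → write x, move L, go to q3
q3 | zx__[_]xzx   read _ → write z, move L, go to q2
q2 | zx_[_]zxzx   read _ → write x, move S, go to q2
q2 | zx_[x]zxzx   read x → write x, move L, go to q3
q3 | zx[_]xzxzx   read _ → write z, move L, go to q2
q2 | z[x]zxzxzx   read x → write x, move L, go to q3
q3 | [z]xzxzxzx
No transition is defined for (q3, z); M halts in state q3.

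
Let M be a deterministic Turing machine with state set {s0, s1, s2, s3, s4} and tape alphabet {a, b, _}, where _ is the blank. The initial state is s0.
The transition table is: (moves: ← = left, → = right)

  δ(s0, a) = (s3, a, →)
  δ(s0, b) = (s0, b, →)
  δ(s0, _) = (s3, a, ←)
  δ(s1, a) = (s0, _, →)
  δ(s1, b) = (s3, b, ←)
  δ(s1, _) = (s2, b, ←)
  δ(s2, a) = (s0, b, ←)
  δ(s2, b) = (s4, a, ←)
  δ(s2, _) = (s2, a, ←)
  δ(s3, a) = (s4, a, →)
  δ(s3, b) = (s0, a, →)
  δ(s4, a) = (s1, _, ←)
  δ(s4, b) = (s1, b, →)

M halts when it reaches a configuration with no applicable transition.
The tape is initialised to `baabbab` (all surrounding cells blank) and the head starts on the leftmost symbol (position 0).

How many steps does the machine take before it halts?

s0 | [b]aabbab_   read b → write b, move →, go to s0
s0 | b[a]abbab_   read a → write a, move →, go to s3
s3 | ba[a]bbab_   read a → write a, move →, go to s4
s4 | baa[b]bab_   read b → write b, move →, go to s1
s1 | baab[b]ab_   read b → write b, move ←, go to s3
s3 | baa[b]bab_   read b → write a, move →, go to s0
s0 | baaa[b]ab_   read b → write b, move →, go to s0
s0 | baaab[a]b_   read a → write a, move →, go to s3
s3 | baaaba[b]_   read b → write a, move →, go to s0
s0 | baaabaa[_]   read _ → write a, move ←, go to s3
s3 | baaaba[a]a   read a → write a, move →, go to s4
s4 | baaabaa[a]   read a → write _, move ←, go to s1
s1 | baaaba[a]_   read a → write _, move →, go to s0
s0 | baaaba_[_]   read _ → write a, move ←, go to s3
s3 | baaaba[_]a
M halts after 14 transitions.

14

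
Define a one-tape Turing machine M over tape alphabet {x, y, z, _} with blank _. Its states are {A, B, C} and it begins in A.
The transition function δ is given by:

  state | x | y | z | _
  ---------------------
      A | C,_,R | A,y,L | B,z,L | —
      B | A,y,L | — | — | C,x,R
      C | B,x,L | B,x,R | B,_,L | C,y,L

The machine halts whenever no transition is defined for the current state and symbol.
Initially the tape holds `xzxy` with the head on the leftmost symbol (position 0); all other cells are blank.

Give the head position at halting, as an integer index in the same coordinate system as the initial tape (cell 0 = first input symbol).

-2

A | __[x]zxy   read x → write _, move R, go to C
C | ___[z]xy   read z → write _, move L, go to B
B | __[_]_xy   read _ → write x, move R, go to C
C | __x[_]xy   read _ → write y, move L, go to C
C | __[x]yxy   read x → write x, move L, go to B
B | _[_]xyxy   read _ → write x, move R, go to C
C | _x[x]yxy   read x → write x, move L, go to B
B | _[x]xyxy   read x → write y, move L, go to A
A | [_]yxyxy
At halt the head is at cell -2.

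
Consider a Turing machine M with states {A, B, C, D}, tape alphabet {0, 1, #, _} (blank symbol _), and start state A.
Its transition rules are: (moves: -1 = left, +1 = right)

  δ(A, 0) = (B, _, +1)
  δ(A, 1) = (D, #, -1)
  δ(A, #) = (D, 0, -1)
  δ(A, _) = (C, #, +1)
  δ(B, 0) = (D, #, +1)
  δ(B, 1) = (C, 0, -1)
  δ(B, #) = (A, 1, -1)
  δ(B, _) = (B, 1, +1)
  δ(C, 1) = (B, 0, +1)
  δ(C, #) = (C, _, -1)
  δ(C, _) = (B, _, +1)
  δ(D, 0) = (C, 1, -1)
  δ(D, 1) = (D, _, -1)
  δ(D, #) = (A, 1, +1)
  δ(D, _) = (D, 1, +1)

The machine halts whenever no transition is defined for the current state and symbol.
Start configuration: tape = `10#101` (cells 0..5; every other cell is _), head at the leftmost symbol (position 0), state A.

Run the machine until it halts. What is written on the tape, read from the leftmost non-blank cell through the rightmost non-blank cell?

11#0001

state=A head=0 tape=_[1]0#101   (A,1)→(D,#,-1)
state=D head=-1 tape=[_]#0#101   (D,_)→(D,1,+1)
state=D head=0 tape=1[#]0#101   (D,#)→(A,1,+1)
state=A head=1 tape=11[0]#101   (A,0)→(B,_,+1)
state=B head=2 tape=11_[#]101   (B,#)→(A,1,-1)
state=A head=1 tape=11[_]1101   (A,_)→(C,#,+1)
state=C head=2 tape=11#[1]101   (C,1)→(B,0,+1)
state=B head=3 tape=11#0[1]01   (B,1)→(C,0,-1)
state=C head=2 tape=11#[0]001
The non-blank tape span at halt is 11#0001.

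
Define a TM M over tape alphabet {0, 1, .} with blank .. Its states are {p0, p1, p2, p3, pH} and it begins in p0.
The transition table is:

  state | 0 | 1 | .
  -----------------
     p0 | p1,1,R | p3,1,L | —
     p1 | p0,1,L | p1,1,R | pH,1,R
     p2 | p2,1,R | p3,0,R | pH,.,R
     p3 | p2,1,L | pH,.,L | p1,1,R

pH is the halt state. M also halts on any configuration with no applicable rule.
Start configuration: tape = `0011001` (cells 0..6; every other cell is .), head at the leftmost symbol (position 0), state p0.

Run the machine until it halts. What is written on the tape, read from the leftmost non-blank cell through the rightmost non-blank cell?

111.1101

p0 | .[0]011001   read 0 → write 1, move R, go to p1
p1 | .1[0]11001   read 0 → write 1, move L, go to p0
p0 | .[1]111001   read 1 → write 1, move L, go to p3
p3 | [.]1111001   read . → write 1, move R, go to p1
p1 | 1[1]111001   read 1 → write 1, move R, go to p1
p1 | 11[1]11001   read 1 → write 1, move R, go to p1
p1 | 111[1]1001   read 1 → write 1, move R, go to p1
p1 | 1111[1]001   read 1 → write 1, move R, go to p1
p1 | 11111[0]01   read 0 → write 1, move L, go to p0
p0 | 1111[1]101   read 1 → write 1, move L, go to p3
p3 | 111[1]1101   read 1 → write ., move L, go to pH
pH | 11[1].1101
The non-blank tape span at halt is 111.1101.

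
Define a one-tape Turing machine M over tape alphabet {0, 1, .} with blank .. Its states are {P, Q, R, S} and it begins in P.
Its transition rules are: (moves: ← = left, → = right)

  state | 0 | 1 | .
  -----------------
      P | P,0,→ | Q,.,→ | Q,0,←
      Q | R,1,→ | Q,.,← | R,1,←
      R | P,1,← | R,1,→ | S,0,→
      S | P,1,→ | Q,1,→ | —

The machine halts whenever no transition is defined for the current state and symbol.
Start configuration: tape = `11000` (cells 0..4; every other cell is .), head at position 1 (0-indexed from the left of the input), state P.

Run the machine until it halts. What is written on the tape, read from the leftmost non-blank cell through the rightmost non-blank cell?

state=P head=1 tape=1[1]000.   (P,1)→(Q,.,→)
state=Q head=2 tape=1.[0]00.   (Q,0)→(R,1,→)
state=R head=3 tape=1.1[0]0.   (R,0)→(P,1,←)
state=P head=2 tape=1.[1]10.   (P,1)→(Q,.,→)
state=Q head=3 tape=1..[1]0.   (Q,1)→(Q,.,←)
state=Q head=2 tape=1.[.].0.   (Q,.)→(R,1,←)
state=R head=1 tape=1[.]1.0.   (R,.)→(S,0,→)
state=S head=2 tape=10[1].0.   (S,1)→(Q,1,→)
state=Q head=3 tape=101[.]0.   (Q,.)→(R,1,←)
state=R head=2 tape=10[1]10.   (R,1)→(R,1,→)
state=R head=3 tape=101[1]0.   (R,1)→(R,1,→)
state=R head=4 tape=1011[0].   (R,0)→(P,1,←)
state=P head=3 tape=101[1]1.   (P,1)→(Q,.,→)
state=Q head=4 tape=101.[1].   (Q,1)→(Q,.,←)
state=Q head=3 tape=101[.]..   (Q,.)→(R,1,←)
state=R head=2 tape=10[1]1..   (R,1)→(R,1,→)
state=R head=3 tape=101[1]..   (R,1)→(R,1,→)
state=R head=4 tape=1011[.].   (R,.)→(S,0,→)
state=S head=5 tape=10110[.]
The non-blank tape span at halt is 10110.

10110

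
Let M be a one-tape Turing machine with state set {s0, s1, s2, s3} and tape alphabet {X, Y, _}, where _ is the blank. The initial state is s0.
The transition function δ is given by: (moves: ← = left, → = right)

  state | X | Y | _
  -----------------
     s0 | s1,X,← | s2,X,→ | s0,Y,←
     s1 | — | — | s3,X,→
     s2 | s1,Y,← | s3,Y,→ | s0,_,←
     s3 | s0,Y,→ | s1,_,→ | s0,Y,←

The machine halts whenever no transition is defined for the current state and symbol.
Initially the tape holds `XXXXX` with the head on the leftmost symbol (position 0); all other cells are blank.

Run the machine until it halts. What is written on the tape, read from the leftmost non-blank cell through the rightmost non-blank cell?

s0 | _[X]XXXX   read X → write X, move ←, go to s1
s1 | [_]XXXXX   read _ → write X, move →, go to s3
s3 | X[X]XXXX   read X → write Y, move →, go to s0
s0 | XY[X]XXX   read X → write X, move ←, go to s1
s1 | X[Y]XXXX
The non-blank tape span at halt is XYXXXX.

XYXXXX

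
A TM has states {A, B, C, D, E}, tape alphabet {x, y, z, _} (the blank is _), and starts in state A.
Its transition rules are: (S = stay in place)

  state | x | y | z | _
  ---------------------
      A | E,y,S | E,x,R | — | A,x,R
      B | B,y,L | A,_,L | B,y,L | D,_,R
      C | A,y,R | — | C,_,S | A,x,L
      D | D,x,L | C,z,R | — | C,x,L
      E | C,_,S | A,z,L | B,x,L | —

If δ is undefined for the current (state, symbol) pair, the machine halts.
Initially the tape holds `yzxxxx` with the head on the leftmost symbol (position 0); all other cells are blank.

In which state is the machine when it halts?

state=A head=0 tape=_[y]zxxxx   (A,y)→(E,x,R)
state=E head=1 tape=_x[z]xxxx   (E,z)→(B,x,L)
state=B head=0 tape=_[x]xxxxx   (B,x)→(B,y,L)
state=B head=-1 tape=[_]yxxxxx   (B,_)→(D,_,R)
state=D head=0 tape=_[y]xxxxx   (D,y)→(C,z,R)
state=C head=1 tape=_z[x]xxxx   (C,x)→(A,y,R)
state=A head=2 tape=_zy[x]xxx   (A,x)→(E,y,S)
state=E head=2 tape=_zy[y]xxx   (E,y)→(A,z,L)
state=A head=1 tape=_z[y]zxxx   (A,y)→(E,x,R)
state=E head=2 tape=_zx[z]xxx   (E,z)→(B,x,L)
state=B head=1 tape=_z[x]xxxx   (B,x)→(B,y,L)
state=B head=0 tape=_[z]yxxxx   (B,z)→(B,y,L)
state=B head=-1 tape=[_]yyxxxx   (B,_)→(D,_,R)
state=D head=0 tape=_[y]yxxxx   (D,y)→(C,z,R)
state=C head=1 tape=_z[y]xxxx
No transition is defined for (C, y); M halts in state C.

C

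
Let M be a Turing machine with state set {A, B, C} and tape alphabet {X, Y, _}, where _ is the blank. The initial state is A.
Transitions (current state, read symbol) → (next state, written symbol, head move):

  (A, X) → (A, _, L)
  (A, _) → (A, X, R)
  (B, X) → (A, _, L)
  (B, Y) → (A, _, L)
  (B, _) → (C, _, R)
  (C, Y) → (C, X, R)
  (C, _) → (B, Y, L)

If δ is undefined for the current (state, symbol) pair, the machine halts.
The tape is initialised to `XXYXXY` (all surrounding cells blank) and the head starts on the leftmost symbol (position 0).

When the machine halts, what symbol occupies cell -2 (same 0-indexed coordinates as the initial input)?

state=A head=0 tape=__[X]XYXXY   (A,X)→(A,_,L)
state=A head=-1 tape=_[_]_XYXXY   (A,_)→(A,X,R)
state=A head=0 tape=_X[_]XYXXY   (A,_)→(A,X,R)
state=A head=1 tape=_XX[X]YXXY   (A,X)→(A,_,L)
state=A head=0 tape=_X[X]_YXXY   (A,X)→(A,_,L)
state=A head=-1 tape=_[X]__YXXY   (A,X)→(A,_,L)
state=A head=-2 tape=[_]___YXXY   (A,_)→(A,X,R)
state=A head=-1 tape=X[_]__YXXY   (A,_)→(A,X,R)
state=A head=0 tape=XX[_]_YXXY   (A,_)→(A,X,R)
state=A head=1 tape=XXX[_]YXXY   (A,_)→(A,X,R)
state=A head=2 tape=XXXX[Y]XXY
Cell -2 holds X when M halts.

X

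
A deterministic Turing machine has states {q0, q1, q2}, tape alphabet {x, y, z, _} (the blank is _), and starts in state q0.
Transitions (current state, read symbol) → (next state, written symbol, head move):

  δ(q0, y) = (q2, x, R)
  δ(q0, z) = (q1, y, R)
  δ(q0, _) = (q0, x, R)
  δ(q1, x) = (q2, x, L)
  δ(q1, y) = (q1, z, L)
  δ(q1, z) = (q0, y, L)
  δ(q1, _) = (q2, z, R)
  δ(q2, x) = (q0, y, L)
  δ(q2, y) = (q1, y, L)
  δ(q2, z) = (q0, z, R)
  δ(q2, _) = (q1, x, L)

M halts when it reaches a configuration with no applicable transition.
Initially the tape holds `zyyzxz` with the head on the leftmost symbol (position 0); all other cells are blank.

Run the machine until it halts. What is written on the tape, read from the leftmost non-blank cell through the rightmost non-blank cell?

q0 | __[z]yyzxz   read z → write y, move R, go to q1
q1 | __y[y]yzxz   read y → write z, move L, go to q1
q1 | __[y]zyzxz   read y → write z, move L, go to q1
q1 | _[_]zzyzxz   read _ → write z, move R, go to q2
q2 | _z[z]zyzxz   read z → write z, move R, go to q0
q0 | _zz[z]yzxz   read z → write y, move R, go to q1
q1 | _zzy[y]zxz   read y → write z, move L, go to q1
q1 | _zz[y]zzxz   read y → write z, move L, go to q1
q1 | _z[z]zzzxz   read z → write y, move L, go to q0
q0 | _[z]yzzzxz   read z → write y, move R, go to q1
q1 | _y[y]zzzxz   read y → write z, move L, go to q1
q1 | _[y]zzzzxz   read y → write z, move L, go to q1
q1 | [_]zzzzzxz   read _ → write z, move R, go to q2
q2 | z[z]zzzzxz   read z → write z, move R, go to q0
q0 | zz[z]zzzxz   read z → write y, move R, go to q1
q1 | zzy[z]zzxz   read z → write y, move L, go to q0
q0 | zz[y]yzzxz   read y → write x, move R, go to q2
q2 | zzx[y]zzxz   read y → write y, move L, go to q1
q1 | zz[x]yzzxz   read x → write x, move L, go to q2
q2 | z[z]xyzzxz   read z → write z, move R, go to q0
q0 | zz[x]yzzxz
The non-blank tape span at halt is zzxyzzxz.

zzxyzzxz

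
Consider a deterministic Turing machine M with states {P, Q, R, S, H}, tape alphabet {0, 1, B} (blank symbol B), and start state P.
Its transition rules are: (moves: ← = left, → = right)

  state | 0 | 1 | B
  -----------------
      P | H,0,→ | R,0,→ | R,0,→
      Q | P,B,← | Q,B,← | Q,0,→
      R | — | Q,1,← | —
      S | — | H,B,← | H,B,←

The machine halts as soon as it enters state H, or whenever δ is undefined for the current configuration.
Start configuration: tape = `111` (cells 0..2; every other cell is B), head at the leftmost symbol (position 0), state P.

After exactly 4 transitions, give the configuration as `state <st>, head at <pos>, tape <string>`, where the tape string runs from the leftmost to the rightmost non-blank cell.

state R, head at 0, tape 0B11

P | B[1]11   read 1 → write 0, move →, go to R
R | B0[1]1   read 1 → write 1, move ←, go to Q
Q | B[0]11   read 0 → write B, move ←, go to P
P | [B]B11   read B → write 0, move →, go to R
R | 0[B]11
After 4 steps: state R, head at 0, tape 0B11.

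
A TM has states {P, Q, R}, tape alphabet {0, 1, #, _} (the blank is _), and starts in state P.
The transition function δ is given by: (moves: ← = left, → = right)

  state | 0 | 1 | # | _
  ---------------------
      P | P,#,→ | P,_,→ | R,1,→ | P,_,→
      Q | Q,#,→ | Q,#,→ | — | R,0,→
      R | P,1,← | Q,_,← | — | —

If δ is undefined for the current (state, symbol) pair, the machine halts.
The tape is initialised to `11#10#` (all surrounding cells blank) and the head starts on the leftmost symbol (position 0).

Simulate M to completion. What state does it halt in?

state=P head=0 tape=[1]1#10#_   (P,1)→(P,_,→)
state=P head=1 tape=_[1]#10#_   (P,1)→(P,_,→)
state=P head=2 tape=__[#]10#_   (P,#)→(R,1,→)
state=R head=3 tape=__1[1]0#_   (R,1)→(Q,_,←)
state=Q head=2 tape=__[1]_0#_   (Q,1)→(Q,#,→)
state=Q head=3 tape=__#[_]0#_   (Q,_)→(R,0,→)
state=R head=4 tape=__#0[0]#_   (R,0)→(P,1,←)
state=P head=3 tape=__#[0]1#_   (P,0)→(P,#,→)
state=P head=4 tape=__##[1]#_   (P,1)→(P,_,→)
state=P head=5 tape=__##_[#]_   (P,#)→(R,1,→)
state=R head=6 tape=__##_1[_]
No transition is defined for (R, _); M halts in state R.

R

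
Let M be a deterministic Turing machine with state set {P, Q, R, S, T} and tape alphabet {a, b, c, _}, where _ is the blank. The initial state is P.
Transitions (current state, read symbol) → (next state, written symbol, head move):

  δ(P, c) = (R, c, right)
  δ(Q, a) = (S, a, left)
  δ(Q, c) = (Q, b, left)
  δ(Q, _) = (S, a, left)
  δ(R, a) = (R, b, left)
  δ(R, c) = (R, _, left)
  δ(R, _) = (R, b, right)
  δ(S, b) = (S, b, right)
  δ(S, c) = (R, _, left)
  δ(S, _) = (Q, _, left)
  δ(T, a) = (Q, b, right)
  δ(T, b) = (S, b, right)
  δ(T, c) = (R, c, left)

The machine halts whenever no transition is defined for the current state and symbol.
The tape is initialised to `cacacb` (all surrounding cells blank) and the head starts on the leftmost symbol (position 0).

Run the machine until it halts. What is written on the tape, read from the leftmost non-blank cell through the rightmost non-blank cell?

bbbcacb

state=P head=0 tape=_[c]acacb   (P,c)→(R,c,right)
state=R head=1 tape=_c[a]cacb   (R,a)→(R,b,left)
state=R head=0 tape=_[c]bcacb   (R,c)→(R,_,left)
state=R head=-1 tape=[_]_bcacb   (R,_)→(R,b,right)
state=R head=0 tape=b[_]bcacb   (R,_)→(R,b,right)
state=R head=1 tape=bb[b]cacb
The non-blank tape span at halt is bbbcacb.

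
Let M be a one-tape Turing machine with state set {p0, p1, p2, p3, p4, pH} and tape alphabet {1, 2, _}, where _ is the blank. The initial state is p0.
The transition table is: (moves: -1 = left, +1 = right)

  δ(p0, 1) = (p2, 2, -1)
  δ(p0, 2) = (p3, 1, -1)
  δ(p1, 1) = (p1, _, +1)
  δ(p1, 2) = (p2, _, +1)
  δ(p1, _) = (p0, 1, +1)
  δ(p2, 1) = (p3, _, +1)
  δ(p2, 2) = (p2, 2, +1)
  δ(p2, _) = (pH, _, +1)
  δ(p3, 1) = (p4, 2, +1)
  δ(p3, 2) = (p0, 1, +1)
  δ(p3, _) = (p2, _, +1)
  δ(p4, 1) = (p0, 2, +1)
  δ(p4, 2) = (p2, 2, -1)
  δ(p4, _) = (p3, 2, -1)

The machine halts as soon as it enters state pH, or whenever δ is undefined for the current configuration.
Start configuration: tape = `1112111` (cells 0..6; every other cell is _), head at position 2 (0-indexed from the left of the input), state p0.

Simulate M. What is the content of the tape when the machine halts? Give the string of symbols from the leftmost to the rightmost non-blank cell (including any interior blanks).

1_222_22

p0 | 11[1]2111__   read 1 → write 2, move -1, go to p2
p2 | 1[1]22111__   read 1 → write _, move +1, go to p3
p3 | 1_[2]2111__   read 2 → write 1, move +1, go to p0
p0 | 1_1[2]111__   read 2 → write 1, move -1, go to p3
p3 | 1_[1]1111__   read 1 → write 2, move +1, go to p4
p4 | 1_2[1]111__   read 1 → write 2, move +1, go to p0
p0 | 1_22[1]11__   read 1 → write 2, move -1, go to p2
p2 | 1_2[2]211__   read 2 → write 2, move +1, go to p2
p2 | 1_22[2]11__   read 2 → write 2, move +1, go to p2
p2 | 1_222[1]1__   read 1 → write _, move +1, go to p3
p3 | 1_222_[1]__   read 1 → write 2, move +1, go to p4
p4 | 1_222_2[_]_   read _ → write 2, move -1, go to p3
p3 | 1_222_[2]2_   read 2 → write 1, move +1, go to p0
p0 | 1_222_1[2]_   read 2 → write 1, move -1, go to p3
p3 | 1_222_[1]1_   read 1 → write 2, move +1, go to p4
p4 | 1_222_2[1]_   read 1 → write 2, move +1, go to p0
p0 | 1_222_22[_]
The non-blank tape span at halt is 1_222_22.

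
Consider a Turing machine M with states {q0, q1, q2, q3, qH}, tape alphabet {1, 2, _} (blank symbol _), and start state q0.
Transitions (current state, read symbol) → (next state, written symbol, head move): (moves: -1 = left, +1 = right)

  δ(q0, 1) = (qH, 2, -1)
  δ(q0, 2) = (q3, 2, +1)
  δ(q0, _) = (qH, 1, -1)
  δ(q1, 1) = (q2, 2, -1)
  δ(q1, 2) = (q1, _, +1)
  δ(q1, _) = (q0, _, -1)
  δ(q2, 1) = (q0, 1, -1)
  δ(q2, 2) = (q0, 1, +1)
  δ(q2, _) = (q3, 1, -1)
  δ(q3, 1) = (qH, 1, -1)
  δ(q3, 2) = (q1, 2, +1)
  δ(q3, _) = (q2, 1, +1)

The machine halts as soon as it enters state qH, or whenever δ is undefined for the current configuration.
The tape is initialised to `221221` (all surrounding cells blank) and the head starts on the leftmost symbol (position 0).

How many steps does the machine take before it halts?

19

state=q0 head=0 tape=[2]21221__   (q0,2)→(q3,2,+1)
state=q3 head=1 tape=2[2]1221__   (q3,2)→(q1,2,+1)
state=q1 head=2 tape=22[1]221__   (q1,1)→(q2,2,-1)
state=q2 head=1 tape=2[2]2221__   (q2,2)→(q0,1,+1)
state=q0 head=2 tape=21[2]221__   (q0,2)→(q3,2,+1)
state=q3 head=3 tape=212[2]21__   (q3,2)→(q1,2,+1)
state=q1 head=4 tape=2122[2]1__   (q1,2)→(q1,_,+1)
state=q1 head=5 tape=2122_[1]__   (q1,1)→(q2,2,-1)
state=q2 head=4 tape=2122[_]2__   (q2,_)→(q3,1,-1)
state=q3 head=3 tape=212[2]12__   (q3,2)→(q1,2,+1)
state=q1 head=4 tape=2122[1]2__   (q1,1)→(q2,2,-1)
state=q2 head=3 tape=212[2]22__   (q2,2)→(q0,1,+1)
state=q0 head=4 tape=2121[2]2__   (q0,2)→(q3,2,+1)
state=q3 head=5 tape=21212[2]__   (q3,2)→(q1,2,+1)
state=q1 head=6 tape=212122[_]_   (q1,_)→(q0,_,-1)
state=q0 head=5 tape=21212[2]__   (q0,2)→(q3,2,+1)
state=q3 head=6 tape=212122[_]_   (q3,_)→(q2,1,+1)
state=q2 head=7 tape=2121221[_]   (q2,_)→(q3,1,-1)
state=q3 head=6 tape=212122[1]1   (q3,1)→(qH,1,-1)
state=qH head=5 tape=21212[2]11
M halts after 19 transitions.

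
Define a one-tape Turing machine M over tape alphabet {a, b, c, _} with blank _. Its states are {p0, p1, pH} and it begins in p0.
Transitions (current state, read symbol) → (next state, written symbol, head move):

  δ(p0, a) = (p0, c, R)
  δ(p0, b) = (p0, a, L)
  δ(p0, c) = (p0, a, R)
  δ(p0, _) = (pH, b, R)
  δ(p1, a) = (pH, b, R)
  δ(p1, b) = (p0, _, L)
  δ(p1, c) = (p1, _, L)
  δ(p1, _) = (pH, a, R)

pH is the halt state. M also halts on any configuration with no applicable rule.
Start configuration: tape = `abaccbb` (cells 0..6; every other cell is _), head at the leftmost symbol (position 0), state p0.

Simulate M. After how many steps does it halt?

14

state=p0 head=0 tape=[a]baccbb__   (p0,a)→(p0,c,R)
state=p0 head=1 tape=c[b]accbb__   (p0,b)→(p0,a,L)
state=p0 head=0 tape=[c]aaccbb__   (p0,c)→(p0,a,R)
state=p0 head=1 tape=a[a]accbb__   (p0,a)→(p0,c,R)
state=p0 head=2 tape=ac[a]ccbb__   (p0,a)→(p0,c,R)
state=p0 head=3 tape=acc[c]cbb__   (p0,c)→(p0,a,R)
state=p0 head=4 tape=acca[c]bb__   (p0,c)→(p0,a,R)
state=p0 head=5 tape=accaa[b]b__   (p0,b)→(p0,a,L)
state=p0 head=4 tape=acca[a]ab__   (p0,a)→(p0,c,R)
state=p0 head=5 tape=accac[a]b__   (p0,a)→(p0,c,R)
state=p0 head=6 tape=accacc[b]__   (p0,b)→(p0,a,L)
state=p0 head=5 tape=accac[c]a__   (p0,c)→(p0,a,R)
state=p0 head=6 tape=accaca[a]__   (p0,a)→(p0,c,R)
state=p0 head=7 tape=accacac[_]_   (p0,_)→(pH,b,R)
state=pH head=8 tape=accacacb[_]
M halts after 14 transitions.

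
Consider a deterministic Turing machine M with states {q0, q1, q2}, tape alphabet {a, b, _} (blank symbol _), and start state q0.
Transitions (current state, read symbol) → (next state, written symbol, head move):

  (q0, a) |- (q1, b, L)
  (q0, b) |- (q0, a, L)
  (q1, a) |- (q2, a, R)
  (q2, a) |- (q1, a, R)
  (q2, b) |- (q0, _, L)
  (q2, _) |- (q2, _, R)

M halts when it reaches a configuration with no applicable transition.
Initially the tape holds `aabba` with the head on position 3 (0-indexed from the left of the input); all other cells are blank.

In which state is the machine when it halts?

q1

q0 | _aab[b]a   read b → write a, move L, go to q0
q0 | _aa[b]aa   read b → write a, move L, go to q0
q0 | _a[a]aaa   read a → write b, move L, go to q1
q1 | _[a]baaa   read a → write a, move R, go to q2
q2 | _a[b]aaa   read b → write _, move L, go to q0
q0 | _[a]_aaa   read a → write b, move L, go to q1
q1 | [_]b_aaa
No transition is defined for (q1, _); M halts in state q1.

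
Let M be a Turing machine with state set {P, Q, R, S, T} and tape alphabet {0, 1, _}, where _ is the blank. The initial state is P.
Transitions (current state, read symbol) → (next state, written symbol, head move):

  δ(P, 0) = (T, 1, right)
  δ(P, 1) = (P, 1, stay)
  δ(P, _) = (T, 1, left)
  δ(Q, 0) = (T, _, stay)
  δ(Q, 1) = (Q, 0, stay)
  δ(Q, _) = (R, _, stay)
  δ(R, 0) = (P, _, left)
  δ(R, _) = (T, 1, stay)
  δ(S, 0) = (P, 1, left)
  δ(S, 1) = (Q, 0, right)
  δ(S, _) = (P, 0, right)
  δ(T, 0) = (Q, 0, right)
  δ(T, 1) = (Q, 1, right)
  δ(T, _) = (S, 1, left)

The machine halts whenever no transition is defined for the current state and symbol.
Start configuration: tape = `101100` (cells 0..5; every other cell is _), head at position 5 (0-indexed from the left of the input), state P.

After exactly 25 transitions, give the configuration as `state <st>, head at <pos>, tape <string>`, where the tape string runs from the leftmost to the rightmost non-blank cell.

P | 10110[0]_   read 0 → write 1, move right, go to T
T | 101101[_]   read _ → write 1, move left, go to S
S | 10110[1]1   read 1 → write 0, move right, go to Q
Q | 101100[1]   read 1 → write 0, move stay, go to Q
Q | 101100[0]   read 0 → write _, move stay, go to T
T | 101100[_]   read _ → write 1, move left, go to S
S | 10110[0]1   read 0 → write 1, move left, go to P
P | 1011[0]11   read 0 → write 1, move right, go to T
T | 10111[1]1   read 1 → write 1, move right, go to Q
Q | 101111[1]   read 1 → write 0, move stay, go to Q
Q | 101111[0]   read 0 → write _, move stay, go to T
T | 101111[_]   read _ → write 1, move left, go to S
S | 10111[1]1   read 1 → write 0, move right, go to Q
Q | 101110[1]   read 1 → write 0, move stay, go to Q
Q | 101110[0]   read 0 → write _, move stay, go to T
T | 101110[_]   read _ → write 1, move left, go to S
S | 10111[0]1   read 0 → write 1, move left, go to P
P | 1011[1]11   read 1 → write 1, move stay, go to P
P | 1011[1]11   read 1 → write 1, move stay, go to P
P | 1011[1]11   read 1 → write 1, move stay, go to P
P | 1011[1]11   read 1 → write 1, move stay, go to P
P | 1011[1]11   read 1 → write 1, move stay, go to P
P | 1011[1]11   read 1 → write 1, move stay, go to P
P | 1011[1]11   read 1 → write 1, move stay, go to P
P | 1011[1]11   read 1 → write 1, move stay, go to P
P | 1011[1]11
After 25 steps: state P, head at 4, tape 1011111.

state P, head at 4, tape 1011111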